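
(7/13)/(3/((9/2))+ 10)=21/416 = 0.05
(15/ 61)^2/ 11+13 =532328/40931 = 13.01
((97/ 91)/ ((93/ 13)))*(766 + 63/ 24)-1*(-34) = 773525/5208 = 148.53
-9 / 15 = -3/5 = -0.60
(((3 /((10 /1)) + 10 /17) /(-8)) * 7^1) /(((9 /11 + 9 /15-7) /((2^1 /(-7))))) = -1661/41752 = -0.04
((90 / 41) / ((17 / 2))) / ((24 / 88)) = 660/697 = 0.95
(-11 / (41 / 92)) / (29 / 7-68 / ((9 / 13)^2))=573804/3201895 = 0.18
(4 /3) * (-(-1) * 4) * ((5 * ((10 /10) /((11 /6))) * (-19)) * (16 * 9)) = -437760/11 = -39796.36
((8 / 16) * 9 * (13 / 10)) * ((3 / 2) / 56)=351/2240 = 0.16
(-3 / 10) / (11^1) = -0.03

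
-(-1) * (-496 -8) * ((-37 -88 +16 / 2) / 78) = 756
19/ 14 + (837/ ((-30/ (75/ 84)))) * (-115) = 160501/56 = 2866.09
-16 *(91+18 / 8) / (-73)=20.44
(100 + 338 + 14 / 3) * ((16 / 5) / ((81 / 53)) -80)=-41901056/1215 = -34486.47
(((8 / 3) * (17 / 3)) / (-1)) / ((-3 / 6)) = 272/9 = 30.22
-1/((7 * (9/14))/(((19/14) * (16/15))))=-304/945 = -0.32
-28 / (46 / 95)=-1330/23 = -57.83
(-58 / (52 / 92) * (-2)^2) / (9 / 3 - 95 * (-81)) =-2668/50037 = -0.05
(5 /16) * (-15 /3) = -25/16 = -1.56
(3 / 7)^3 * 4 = 108/343 = 0.31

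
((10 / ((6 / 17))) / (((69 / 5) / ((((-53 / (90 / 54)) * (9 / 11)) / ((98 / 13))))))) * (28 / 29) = -351390/51359 = -6.84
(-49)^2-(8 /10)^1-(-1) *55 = 12276/5 = 2455.20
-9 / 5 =-1.80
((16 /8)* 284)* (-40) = -22720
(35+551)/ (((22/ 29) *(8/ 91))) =773227/88 = 8786.67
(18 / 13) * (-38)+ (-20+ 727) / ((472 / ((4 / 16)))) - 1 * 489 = -541.24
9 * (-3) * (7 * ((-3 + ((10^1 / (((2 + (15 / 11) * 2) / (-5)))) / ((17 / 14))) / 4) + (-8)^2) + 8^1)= -10018755/884 = -11333.43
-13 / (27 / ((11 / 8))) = -143/216 = -0.66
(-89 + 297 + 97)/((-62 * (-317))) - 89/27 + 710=375026209/530658 = 706.72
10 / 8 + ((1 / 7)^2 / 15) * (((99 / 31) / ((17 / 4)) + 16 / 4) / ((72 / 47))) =1.25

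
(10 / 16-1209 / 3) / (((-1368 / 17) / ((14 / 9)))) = 127687/16416 = 7.78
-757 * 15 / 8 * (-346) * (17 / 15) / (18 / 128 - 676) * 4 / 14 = -71242784/302785 = -235.29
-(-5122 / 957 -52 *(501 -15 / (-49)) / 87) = 14301586/46893 = 304.98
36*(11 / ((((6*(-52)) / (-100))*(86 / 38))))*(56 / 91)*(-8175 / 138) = -341715000/167141 = -2044.47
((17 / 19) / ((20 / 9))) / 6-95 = -72149/760 = -94.93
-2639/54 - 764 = -43895/54 = -812.87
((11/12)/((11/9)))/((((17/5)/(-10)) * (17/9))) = -675/578 = -1.17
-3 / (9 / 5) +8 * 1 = 19/3 = 6.33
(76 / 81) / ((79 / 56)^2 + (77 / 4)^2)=238336/94634325 = 0.00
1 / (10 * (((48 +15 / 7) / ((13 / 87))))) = 7/23490 = 0.00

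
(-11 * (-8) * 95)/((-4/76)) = -158840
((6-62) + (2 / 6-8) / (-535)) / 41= -89857/65805 = -1.37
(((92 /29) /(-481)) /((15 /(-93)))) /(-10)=-1426/348725 = 0.00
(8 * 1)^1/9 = 0.89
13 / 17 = 0.76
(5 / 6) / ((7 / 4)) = 10/21 = 0.48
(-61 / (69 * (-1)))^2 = 3721/4761 = 0.78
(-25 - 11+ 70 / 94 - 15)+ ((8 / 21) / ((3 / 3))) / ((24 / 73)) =-49.10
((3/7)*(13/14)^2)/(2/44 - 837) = -5577/12631318 = 0.00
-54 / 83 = -0.65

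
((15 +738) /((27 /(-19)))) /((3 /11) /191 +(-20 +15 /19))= 190373711/6901272 = 27.59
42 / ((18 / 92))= 644/3 = 214.67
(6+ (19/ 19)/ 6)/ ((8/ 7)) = 259/48 = 5.40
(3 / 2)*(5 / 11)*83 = 1245/22 = 56.59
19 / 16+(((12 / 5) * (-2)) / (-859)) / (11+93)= 1060913/893360 = 1.19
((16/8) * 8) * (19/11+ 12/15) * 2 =4448/55 = 80.87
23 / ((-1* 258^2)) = -23/66564 = 0.00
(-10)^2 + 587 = 687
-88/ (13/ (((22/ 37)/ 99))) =-176/4329 = -0.04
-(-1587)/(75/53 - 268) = -84111/14129 = -5.95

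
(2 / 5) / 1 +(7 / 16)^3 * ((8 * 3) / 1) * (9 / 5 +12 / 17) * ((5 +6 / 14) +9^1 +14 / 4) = 7893877/87040 = 90.69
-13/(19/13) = -169/19 = -8.89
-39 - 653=-692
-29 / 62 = -0.47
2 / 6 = 1/3 = 0.33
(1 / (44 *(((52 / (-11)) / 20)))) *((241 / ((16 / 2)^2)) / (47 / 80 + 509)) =-6025/8479536 = 0.00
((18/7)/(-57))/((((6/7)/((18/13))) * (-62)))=9/7657 = 0.00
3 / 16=0.19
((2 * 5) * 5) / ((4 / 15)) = 375/2 = 187.50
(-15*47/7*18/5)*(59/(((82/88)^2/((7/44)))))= -6588648/1681 = -3919.48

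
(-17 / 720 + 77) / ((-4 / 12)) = -55423/240 = -230.93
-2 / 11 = -0.18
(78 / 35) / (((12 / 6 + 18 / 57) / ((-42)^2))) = 93366/55 = 1697.56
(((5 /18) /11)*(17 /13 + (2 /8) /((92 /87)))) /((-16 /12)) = -36935/1262976 = -0.03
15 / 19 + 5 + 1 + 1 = 148/19 = 7.79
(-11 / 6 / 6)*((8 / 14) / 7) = -11/441 = -0.02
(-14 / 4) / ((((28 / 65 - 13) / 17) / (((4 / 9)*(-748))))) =-11571560/7353 = -1573.72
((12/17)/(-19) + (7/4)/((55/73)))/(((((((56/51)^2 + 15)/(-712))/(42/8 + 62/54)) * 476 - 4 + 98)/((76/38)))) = 14454757/291889400 = 0.05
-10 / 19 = -0.53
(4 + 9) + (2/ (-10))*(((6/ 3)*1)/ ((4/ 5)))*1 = 25/2 = 12.50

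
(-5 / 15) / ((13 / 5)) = -5/39 = -0.13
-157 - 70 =-227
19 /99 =0.19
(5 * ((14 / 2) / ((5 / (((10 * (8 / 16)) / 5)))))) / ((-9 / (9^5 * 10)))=-459270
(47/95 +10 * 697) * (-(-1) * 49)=341554.24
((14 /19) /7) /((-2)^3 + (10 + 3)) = 2/95 = 0.02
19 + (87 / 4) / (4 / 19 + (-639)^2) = 589617481/31032412 = 19.00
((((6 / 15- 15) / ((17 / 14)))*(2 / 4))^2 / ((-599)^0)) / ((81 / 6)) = 522242/195075 = 2.68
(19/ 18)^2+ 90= 29521/324 = 91.11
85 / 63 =1.35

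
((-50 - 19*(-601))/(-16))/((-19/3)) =34107/304 = 112.19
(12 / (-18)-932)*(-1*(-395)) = -1105210/3 = -368403.33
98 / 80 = 49/40 = 1.22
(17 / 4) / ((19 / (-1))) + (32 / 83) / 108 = -37489/170316 = -0.22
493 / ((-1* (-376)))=493/376 = 1.31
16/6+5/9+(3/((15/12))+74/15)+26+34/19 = 6557/171 = 38.35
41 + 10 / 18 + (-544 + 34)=-468.44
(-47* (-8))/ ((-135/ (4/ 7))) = -1504/945 = -1.59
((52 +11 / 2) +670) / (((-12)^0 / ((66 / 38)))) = 48015/38 = 1263.55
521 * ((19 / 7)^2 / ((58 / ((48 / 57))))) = 79192/1421 = 55.73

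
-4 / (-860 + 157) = 4/703 = 0.01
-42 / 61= -0.69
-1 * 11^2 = -121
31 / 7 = 4.43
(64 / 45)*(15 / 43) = 0.50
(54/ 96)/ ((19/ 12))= 27/76 = 0.36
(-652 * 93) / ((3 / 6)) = -121272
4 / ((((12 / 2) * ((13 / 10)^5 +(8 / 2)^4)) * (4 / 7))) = 350000/77913879 = 0.00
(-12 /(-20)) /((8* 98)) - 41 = -160717/3920 = -41.00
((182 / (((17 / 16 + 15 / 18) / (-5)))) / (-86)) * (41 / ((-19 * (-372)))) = 0.03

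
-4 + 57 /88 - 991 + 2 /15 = -994.22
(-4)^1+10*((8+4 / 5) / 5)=68/5 = 13.60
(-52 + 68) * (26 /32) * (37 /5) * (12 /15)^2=7696/125 = 61.57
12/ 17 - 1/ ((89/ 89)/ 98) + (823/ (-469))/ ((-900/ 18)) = -38772309/398650 = -97.26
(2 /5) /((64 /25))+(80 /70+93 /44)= 8409/2464 = 3.41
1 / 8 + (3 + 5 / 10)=29/8 = 3.62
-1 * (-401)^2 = -160801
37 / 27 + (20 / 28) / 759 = 65572/47817 = 1.37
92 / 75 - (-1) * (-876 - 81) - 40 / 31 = -2225173/2325 = -957.06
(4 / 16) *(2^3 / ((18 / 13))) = 13/9 = 1.44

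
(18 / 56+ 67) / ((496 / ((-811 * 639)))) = -976861665/13888 = -70338.54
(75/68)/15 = 5/68 = 0.07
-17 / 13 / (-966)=17/12558 = 0.00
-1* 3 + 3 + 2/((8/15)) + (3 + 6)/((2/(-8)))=-129/4 = -32.25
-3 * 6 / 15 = -6/5 = -1.20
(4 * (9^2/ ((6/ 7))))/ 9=42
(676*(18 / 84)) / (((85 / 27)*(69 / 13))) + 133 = 1938743/13685 = 141.67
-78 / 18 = -4.33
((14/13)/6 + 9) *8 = 2864/39 = 73.44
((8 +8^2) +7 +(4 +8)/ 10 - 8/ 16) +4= 837/10 = 83.70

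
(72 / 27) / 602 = 4/903 = 0.00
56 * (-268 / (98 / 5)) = -5360/7 = -765.71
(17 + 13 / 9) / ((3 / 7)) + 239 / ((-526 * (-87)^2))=514028575/11943882 = 43.04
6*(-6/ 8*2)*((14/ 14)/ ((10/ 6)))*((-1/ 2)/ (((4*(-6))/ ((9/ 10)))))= -81/800 = -0.10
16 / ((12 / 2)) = 8/3 = 2.67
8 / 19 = 0.42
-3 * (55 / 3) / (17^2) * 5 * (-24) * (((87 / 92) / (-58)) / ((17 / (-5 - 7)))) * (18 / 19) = 534600/2146981 = 0.25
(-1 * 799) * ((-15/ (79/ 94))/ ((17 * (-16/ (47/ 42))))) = -519115/8848 = -58.67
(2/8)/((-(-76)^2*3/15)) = -5/23104 = 0.00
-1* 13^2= -169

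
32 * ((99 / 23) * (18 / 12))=4752/23 = 206.61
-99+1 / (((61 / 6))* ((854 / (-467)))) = -2580054/26047 = -99.05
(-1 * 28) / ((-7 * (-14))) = -2/7 = -0.29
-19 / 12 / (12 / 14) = -133/72 = -1.85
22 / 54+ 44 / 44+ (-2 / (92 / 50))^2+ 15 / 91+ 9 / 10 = 47489297/12997530 = 3.65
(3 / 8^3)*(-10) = -15/256 = -0.06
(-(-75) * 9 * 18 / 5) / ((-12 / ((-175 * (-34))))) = -1204875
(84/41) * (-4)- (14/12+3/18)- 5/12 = -1631/164 = -9.95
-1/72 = -0.01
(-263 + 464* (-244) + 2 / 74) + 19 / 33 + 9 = -138546134/1221 = -113469.40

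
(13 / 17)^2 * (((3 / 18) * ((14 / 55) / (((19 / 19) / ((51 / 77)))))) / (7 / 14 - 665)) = -338/13668765 = 0.00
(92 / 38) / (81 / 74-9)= -3404/11115 = -0.31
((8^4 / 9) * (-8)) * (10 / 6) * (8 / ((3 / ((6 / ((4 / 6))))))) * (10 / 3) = -13107200/27 = -485451.85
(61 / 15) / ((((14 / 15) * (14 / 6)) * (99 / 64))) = 1952/1617 = 1.21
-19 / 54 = -0.35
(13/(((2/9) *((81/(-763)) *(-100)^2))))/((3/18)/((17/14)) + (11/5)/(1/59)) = -168623/397608000 = 0.00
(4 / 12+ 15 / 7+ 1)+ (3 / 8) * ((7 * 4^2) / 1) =45.48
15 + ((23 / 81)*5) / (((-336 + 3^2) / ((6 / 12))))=794495/52974 = 15.00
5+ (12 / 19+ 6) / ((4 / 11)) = 883/38 = 23.24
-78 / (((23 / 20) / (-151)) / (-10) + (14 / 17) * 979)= -40045200/413921591 = -0.10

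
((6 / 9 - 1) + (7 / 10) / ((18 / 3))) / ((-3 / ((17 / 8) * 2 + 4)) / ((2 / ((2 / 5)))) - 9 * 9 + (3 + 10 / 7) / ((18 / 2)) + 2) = 3003/1089128 = 0.00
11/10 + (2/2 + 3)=51/10 = 5.10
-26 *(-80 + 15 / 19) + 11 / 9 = 2060.70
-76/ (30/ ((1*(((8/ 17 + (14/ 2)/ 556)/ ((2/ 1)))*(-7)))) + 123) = -2429644/3365067 = -0.72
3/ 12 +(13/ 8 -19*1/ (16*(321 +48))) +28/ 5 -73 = -1934393/29520 = -65.53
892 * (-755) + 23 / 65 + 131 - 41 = -43769027/65 = -673369.65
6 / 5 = 1.20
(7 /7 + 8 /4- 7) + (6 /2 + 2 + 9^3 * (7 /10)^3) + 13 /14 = 1763829/7000 = 251.98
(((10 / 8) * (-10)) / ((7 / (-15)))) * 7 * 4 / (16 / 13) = 4875/8 = 609.38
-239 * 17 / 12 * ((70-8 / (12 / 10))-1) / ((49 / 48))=-3039124/147 = -20674.31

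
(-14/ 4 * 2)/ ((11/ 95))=-665/11 = -60.45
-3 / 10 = -0.30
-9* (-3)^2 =-81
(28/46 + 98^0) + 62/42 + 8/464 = 86903/28014 = 3.10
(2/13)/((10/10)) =0.15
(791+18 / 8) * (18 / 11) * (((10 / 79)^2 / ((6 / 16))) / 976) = 237975/4187711 = 0.06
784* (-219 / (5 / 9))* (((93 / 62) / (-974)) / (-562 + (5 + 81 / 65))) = -3766581/4398097 = -0.86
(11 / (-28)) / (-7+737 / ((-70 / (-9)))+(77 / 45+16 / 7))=-9/2102 = 0.00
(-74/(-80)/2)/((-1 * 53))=-37/4240 = -0.01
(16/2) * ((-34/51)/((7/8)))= -128/21 = -6.10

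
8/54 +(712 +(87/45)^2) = 483223/675 = 715.89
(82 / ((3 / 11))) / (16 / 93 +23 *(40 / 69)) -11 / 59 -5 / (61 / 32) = 43967911/2260172 = 19.45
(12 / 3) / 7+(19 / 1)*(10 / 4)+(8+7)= 883/14 = 63.07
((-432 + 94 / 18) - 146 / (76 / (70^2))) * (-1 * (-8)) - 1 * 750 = -13589282/171 = -79469.49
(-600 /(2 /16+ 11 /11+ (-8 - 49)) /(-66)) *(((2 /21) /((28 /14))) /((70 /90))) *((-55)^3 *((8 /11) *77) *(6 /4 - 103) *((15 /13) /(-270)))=701800000/17433 = 40256.98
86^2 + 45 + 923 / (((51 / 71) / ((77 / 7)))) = 1100354/51 = 21575.57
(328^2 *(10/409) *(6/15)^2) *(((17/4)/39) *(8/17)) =1721344/79755 = 21.58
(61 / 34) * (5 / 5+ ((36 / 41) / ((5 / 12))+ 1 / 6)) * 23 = 5649881/41820 = 135.10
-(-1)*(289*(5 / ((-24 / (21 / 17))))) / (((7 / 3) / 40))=-1275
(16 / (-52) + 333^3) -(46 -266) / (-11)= 480038217/13 = 36926016.69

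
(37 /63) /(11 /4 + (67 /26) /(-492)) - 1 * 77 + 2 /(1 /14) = -35971451/737331 = -48.79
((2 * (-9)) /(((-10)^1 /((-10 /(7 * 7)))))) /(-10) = 0.04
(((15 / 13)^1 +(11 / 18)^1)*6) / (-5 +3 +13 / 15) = -2065/221 = -9.34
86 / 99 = 0.87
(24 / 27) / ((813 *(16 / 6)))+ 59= 143902/2439 = 59.00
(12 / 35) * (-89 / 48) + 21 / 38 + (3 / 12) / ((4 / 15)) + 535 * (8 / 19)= 2405891/10640 = 226.12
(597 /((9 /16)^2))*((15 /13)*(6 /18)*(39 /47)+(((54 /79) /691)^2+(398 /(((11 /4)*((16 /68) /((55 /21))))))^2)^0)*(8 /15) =25268224/19035 = 1327.46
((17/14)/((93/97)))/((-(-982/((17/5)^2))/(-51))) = -8101537/10654700 = -0.76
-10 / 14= -5/7 = -0.71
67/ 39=1.72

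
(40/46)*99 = 1980/23 = 86.09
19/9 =2.11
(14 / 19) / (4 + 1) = 14/95 = 0.15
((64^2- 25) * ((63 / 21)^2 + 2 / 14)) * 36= 9379584/7 = 1339940.57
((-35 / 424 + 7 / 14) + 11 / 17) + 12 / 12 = 14881/7208 = 2.06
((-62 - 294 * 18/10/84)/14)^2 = 466489/19600 = 23.80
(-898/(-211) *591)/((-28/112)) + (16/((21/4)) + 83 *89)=-11835011/4431 = -2670.96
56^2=3136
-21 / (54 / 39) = -91/6 = -15.17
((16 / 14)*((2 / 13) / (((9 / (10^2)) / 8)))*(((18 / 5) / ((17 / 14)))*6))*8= 491520/221 = 2224.07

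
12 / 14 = 6/7 = 0.86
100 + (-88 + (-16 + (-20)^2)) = 396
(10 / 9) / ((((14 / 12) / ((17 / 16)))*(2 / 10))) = 425/84 = 5.06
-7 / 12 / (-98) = 1/168 = 0.01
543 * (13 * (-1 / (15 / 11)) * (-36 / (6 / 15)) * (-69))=-32146686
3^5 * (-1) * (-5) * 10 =12150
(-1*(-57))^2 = 3249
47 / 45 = 1.04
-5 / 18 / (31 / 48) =-40/93 = -0.43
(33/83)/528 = 1/1328 = 0.00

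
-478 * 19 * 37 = -336034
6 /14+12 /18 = 23/21 = 1.10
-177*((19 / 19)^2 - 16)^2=-39825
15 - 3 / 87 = 434/29 = 14.97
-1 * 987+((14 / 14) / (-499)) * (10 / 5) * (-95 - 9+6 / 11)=-5415367/5489 = -986.59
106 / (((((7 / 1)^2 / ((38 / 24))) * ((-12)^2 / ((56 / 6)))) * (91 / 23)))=23161/412776 = 0.06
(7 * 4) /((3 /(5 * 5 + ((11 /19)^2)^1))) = 256088/1083 = 236.46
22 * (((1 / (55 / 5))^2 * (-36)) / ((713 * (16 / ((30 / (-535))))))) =27/839201 = 0.00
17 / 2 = 8.50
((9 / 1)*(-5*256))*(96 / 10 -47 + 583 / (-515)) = 45720576/103 = 443889.09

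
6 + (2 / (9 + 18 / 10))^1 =6.19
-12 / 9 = -4/3 = -1.33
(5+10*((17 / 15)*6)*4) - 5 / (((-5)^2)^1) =276.80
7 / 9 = 0.78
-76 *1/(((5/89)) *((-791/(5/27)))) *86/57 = 30616/64071 = 0.48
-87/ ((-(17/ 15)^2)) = 19575/289 = 67.73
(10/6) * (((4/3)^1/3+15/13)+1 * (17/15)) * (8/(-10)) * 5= -6392/351 = -18.21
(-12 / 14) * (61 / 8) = -6.54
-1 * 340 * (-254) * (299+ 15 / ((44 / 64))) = 304764440/11 = 27705858.18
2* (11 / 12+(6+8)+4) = 227/6 = 37.83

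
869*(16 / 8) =1738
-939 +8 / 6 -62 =-2999/3 = -999.67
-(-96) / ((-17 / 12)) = -1152/17 = -67.76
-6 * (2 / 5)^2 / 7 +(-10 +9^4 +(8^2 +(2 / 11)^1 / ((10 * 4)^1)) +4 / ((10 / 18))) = 50989919/7700 = 6622.07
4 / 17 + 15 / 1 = 259/17 = 15.24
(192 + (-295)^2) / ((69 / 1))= 87217/69 = 1264.01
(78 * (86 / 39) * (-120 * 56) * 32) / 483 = -1761280/23 = -76577.39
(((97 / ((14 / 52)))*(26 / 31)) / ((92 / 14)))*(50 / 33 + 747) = 809846986/23529 = 34419.10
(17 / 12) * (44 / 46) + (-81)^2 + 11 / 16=6563.04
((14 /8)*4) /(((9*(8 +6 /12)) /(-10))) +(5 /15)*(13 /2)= 383/306 = 1.25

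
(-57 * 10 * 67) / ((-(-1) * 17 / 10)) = -381900/17 = -22464.71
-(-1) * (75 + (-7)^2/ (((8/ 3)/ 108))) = 4119/2 = 2059.50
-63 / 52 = -1.21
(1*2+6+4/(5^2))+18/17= 3918/425 = 9.22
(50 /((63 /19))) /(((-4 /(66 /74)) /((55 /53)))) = -287375/82362 = -3.49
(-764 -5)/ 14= -769/14 = -54.93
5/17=0.29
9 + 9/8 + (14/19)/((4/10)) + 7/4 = 2085/152 = 13.72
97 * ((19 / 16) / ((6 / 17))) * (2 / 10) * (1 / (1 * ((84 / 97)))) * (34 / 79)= 51664819/1592640 = 32.44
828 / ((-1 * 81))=-92/9 = -10.22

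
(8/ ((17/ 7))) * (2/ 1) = 112/17 = 6.59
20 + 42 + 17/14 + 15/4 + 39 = 2967/28 = 105.96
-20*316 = -6320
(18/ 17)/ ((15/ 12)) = 72/85 = 0.85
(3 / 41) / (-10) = -3/410 = -0.01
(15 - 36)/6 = -7/2 = -3.50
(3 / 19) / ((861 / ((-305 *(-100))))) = 30500/5453 = 5.59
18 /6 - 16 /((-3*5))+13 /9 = 248/45 = 5.51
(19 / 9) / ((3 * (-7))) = -19/189 = -0.10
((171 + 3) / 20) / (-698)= -0.01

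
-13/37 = -0.35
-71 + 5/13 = -70.62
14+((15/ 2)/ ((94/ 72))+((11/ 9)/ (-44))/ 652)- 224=-225331247/1103184 = -204.26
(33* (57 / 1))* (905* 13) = 22129965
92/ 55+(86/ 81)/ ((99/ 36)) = 9172/4455 = 2.06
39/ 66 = 13/22 = 0.59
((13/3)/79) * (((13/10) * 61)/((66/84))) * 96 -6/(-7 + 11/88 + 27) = 531.17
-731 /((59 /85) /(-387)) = 24046245/59 = 407563.47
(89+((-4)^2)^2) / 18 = 115/6 = 19.17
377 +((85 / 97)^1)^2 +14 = 391.77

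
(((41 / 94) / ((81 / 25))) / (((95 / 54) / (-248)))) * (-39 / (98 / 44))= 14540240/43757 = 332.30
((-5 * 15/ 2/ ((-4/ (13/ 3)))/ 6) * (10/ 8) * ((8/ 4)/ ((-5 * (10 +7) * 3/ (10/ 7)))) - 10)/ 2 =-172985/34272 = -5.05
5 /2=2.50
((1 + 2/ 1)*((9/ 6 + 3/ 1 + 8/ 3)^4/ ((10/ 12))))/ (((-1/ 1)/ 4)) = -3418801/90 = -37986.68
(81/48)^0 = 1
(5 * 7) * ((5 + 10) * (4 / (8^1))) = 525/2 = 262.50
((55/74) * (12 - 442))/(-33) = 1075/111 = 9.68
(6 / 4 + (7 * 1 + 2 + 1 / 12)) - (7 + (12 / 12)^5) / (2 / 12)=-37.42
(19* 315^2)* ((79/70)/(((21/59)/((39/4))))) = 58282891.88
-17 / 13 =-1.31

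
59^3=205379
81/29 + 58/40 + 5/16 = 10569/2320 = 4.56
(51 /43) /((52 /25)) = 1275/2236 = 0.57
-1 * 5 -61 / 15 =-136/15 = -9.07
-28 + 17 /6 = -25.17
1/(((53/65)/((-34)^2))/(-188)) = -14126320/53 = -266534.34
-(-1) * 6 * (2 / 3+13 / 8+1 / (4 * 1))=61/4 = 15.25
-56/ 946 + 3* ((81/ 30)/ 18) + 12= 12.39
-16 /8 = -2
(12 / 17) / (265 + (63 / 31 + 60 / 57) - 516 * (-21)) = 1178/18530867 = 0.00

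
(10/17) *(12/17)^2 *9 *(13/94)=84240/230911 = 0.36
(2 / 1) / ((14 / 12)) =12/7 = 1.71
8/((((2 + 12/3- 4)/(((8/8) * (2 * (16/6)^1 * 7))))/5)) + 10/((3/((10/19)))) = 748.42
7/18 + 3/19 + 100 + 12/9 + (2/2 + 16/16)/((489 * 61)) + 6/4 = 175772468/1700253 = 103.38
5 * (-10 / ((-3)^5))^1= 50/243 = 0.21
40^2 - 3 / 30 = 15999/10 = 1599.90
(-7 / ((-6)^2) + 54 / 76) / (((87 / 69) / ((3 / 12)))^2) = 186737/9203904 = 0.02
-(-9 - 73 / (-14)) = 53/14 = 3.79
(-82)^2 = 6724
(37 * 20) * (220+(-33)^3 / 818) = 53288510/409 = 130289.76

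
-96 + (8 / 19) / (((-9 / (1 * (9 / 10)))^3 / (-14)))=-227986/2375 = -95.99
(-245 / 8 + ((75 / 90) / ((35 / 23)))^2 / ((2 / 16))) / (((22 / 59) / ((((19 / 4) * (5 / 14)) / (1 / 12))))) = -1540.97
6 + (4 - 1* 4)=6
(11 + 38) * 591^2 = 17114769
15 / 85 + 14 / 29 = 325/493 = 0.66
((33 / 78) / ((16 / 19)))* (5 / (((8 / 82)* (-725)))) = -8569/241280 = -0.04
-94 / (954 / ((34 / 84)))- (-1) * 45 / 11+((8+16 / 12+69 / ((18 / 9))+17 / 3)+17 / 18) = 12009385/220374 = 54.50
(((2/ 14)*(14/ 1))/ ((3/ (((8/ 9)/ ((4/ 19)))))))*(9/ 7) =76/21 = 3.62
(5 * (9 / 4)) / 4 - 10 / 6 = 55/48 = 1.15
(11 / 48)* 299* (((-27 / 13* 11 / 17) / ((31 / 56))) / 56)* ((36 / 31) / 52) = -225423/3398096 = -0.07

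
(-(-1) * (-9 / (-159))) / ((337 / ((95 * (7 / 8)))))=1995/142888 = 0.01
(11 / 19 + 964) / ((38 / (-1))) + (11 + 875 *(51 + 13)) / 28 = 1975.01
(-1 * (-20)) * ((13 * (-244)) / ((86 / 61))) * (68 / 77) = -131574560/3311 = -39738.62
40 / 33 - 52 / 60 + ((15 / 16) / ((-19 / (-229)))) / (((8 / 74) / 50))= 5226.29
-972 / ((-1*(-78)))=-162/13 = -12.46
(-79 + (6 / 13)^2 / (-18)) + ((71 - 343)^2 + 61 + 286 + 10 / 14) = 87840947/1183 = 74252.70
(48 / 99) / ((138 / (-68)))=-0.24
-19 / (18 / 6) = -19/3 = -6.33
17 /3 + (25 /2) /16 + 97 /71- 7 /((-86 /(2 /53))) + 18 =401035483/15533664 = 25.82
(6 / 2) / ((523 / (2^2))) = 12/523 = 0.02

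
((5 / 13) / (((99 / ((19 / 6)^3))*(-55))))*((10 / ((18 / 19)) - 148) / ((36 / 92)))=0.79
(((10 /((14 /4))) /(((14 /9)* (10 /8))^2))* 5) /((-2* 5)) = -648/1715 = -0.38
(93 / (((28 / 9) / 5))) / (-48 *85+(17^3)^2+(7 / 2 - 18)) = 1395/225245762 = 0.00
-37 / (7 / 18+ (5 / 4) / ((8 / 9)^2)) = -85248/4541 = -18.77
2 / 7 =0.29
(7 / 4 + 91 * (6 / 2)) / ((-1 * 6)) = -1099/24 = -45.79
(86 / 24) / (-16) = -43/192 = -0.22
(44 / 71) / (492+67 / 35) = 1540/1227377 = 0.00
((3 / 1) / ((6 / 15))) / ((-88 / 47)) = -705/176 = -4.01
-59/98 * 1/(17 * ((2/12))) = -177/833 = -0.21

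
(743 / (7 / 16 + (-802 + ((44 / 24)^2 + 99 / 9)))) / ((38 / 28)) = -1497888/2153783 = -0.70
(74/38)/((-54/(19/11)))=-37/594 = -0.06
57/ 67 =0.85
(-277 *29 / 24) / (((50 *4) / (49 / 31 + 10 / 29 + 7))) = -277831/18600 = -14.94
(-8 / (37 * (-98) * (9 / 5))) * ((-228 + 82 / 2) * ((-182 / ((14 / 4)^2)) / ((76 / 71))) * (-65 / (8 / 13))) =-729239225/2170161 = -336.03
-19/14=-1.36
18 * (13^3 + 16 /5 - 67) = 191988/5 = 38397.60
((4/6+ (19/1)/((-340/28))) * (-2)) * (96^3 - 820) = 404833528/255 = 1587582.46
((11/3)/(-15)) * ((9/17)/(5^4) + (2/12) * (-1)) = 116281/2868750 = 0.04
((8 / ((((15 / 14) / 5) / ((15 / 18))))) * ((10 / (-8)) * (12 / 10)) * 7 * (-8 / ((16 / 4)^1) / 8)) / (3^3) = 245/81 = 3.02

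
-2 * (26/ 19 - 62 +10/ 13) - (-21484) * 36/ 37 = 192129892/9139 = 21023.08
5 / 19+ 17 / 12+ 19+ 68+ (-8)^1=18395/228 = 80.68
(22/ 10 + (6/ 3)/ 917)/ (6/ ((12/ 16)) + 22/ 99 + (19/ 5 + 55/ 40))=726984/4422691 = 0.16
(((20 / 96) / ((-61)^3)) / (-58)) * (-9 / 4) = -15/421276736 = 0.00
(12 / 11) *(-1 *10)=-120/11 = -10.91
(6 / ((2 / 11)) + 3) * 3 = 108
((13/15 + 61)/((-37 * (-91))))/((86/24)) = 3712/723905 = 0.01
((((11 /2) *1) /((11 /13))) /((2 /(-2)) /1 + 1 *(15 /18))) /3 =-13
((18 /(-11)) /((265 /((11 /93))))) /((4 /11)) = -33/16430 = 0.00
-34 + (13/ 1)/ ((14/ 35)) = -3/2 = -1.50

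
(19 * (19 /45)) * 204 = 24548/15 = 1636.53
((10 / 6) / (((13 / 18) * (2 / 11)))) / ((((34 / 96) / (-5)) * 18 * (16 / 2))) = -275/221 = -1.24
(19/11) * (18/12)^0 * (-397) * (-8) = 60344/11 = 5485.82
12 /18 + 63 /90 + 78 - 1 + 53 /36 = 14371/180 = 79.84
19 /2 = 9.50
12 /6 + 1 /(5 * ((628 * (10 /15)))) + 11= 81643/6280 = 13.00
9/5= 1.80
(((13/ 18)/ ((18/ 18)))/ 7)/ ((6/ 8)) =26/189 = 0.14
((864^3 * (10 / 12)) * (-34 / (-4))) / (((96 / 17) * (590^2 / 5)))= 40450752/3481 = 11620.44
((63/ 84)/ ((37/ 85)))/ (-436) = -255/64528 = 0.00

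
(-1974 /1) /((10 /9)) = -8883/5 = -1776.60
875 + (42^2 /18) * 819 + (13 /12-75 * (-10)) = 982657/12 = 81888.08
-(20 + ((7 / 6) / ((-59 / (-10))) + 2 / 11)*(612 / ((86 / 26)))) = -2517968/27907 = -90.23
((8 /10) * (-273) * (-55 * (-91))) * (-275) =300600300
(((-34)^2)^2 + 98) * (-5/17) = -6682170/17 = -393068.82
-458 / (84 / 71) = -16259/42 = -387.12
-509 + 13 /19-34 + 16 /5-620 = -110116/95 = -1159.12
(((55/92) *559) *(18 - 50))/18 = -122980/207 = -594.11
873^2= 762129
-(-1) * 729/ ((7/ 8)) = 5832/7 = 833.14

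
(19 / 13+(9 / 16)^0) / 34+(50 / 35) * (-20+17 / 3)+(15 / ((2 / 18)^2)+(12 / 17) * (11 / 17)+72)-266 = 78980075/78897 = 1001.05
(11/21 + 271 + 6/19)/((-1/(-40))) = 4338560/399 = 10873.58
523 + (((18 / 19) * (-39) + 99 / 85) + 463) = 1534601/1615 = 950.22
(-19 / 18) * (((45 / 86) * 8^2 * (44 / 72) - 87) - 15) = 33307/387 = 86.06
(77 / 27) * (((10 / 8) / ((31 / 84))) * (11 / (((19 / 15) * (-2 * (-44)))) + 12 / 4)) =423115/14136 = 29.93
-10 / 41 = -0.24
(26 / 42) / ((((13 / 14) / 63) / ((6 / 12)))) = 21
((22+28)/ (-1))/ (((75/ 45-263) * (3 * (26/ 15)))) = 375/10192 = 0.04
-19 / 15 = -1.27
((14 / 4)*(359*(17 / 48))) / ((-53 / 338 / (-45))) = 108297735/848 = 127709.59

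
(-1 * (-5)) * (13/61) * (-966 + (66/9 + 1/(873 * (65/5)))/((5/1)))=-54732443/53253 = -1027.78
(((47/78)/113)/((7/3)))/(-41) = -47/843206 = 0.00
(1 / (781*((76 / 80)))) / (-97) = -20/1439383 = 0.00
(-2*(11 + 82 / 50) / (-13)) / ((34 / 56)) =17696/5525 = 3.20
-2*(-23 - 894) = 1834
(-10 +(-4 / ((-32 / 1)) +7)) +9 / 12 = -17/8 = -2.12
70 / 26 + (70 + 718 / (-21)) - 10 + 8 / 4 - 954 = -923.50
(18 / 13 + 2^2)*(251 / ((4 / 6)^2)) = 79065/26 = 3040.96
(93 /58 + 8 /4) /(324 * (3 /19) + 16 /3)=11913/186760 = 0.06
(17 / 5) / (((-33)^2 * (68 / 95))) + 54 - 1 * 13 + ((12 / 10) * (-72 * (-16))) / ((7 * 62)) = 208851611/4726260 = 44.19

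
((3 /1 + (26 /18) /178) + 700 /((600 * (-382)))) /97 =1838989/59360508 = 0.03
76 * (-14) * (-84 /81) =29792/27 = 1103.41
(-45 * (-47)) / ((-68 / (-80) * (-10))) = -4230/17 = -248.82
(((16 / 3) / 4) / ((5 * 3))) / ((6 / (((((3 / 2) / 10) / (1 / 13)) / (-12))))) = -13/5400 = 0.00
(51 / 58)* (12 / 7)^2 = 3672/1421 = 2.58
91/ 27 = 3.37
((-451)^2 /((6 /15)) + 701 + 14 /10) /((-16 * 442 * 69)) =-5092049/4879680 = -1.04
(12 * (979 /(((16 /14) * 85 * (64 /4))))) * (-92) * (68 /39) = -157619/130 = -1212.45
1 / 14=0.07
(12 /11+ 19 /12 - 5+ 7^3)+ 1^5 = 45101/132 = 341.67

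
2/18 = 1/9 = 0.11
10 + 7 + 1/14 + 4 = 295/14 = 21.07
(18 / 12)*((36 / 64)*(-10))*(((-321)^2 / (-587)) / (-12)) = -4636845/37568 = -123.43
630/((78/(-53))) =-5565/13 = -428.08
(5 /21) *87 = 145/7 = 20.71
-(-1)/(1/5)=5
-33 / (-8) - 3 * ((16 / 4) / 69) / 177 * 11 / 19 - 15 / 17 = 34104925/10519464 = 3.24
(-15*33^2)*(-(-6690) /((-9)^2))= -1349150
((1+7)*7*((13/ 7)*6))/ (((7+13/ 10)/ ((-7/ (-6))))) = 7280/83 = 87.71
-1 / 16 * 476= -119/4 = -29.75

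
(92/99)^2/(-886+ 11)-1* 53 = -454529839/8575875 = -53.00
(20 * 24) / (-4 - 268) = -1.76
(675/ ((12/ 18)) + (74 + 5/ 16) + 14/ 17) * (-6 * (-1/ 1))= 887511/136 = 6525.82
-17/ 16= -1.06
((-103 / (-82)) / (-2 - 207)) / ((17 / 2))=-103/145673 = 0.00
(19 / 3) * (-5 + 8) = 19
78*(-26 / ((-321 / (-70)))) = -47320/107 = -442.24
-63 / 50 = -1.26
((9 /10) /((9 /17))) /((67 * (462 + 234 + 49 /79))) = 1343/36872110 = 0.00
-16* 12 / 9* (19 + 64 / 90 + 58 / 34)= -1048576/2295 = -456.90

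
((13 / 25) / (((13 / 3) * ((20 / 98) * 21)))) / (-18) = -7/4500 = 0.00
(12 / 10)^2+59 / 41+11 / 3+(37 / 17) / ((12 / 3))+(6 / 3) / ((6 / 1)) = 517393/69700 = 7.42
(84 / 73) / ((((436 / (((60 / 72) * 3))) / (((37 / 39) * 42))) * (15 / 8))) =14504/103441 = 0.14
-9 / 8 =-1.12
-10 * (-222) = 2220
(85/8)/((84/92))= 1955/168 = 11.64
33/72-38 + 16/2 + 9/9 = -685/24 = -28.54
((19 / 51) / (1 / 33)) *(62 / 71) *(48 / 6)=103664/1207 = 85.89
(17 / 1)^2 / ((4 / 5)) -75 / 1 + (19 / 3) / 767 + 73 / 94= 124167833/432588 = 287.03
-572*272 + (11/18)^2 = -50409095/324 = -155583.63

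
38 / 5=7.60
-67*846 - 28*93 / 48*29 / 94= -21318725/376 = -56698.74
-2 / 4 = -1/2 = -0.50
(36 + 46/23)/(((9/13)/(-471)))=-77558/3 = -25852.67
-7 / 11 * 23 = -161/11 = -14.64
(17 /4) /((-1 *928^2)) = -17/3444736 = 0.00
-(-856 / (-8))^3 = -1225043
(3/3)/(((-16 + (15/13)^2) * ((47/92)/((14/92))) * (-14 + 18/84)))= 33124/22487009 = 0.00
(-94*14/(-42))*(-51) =-1598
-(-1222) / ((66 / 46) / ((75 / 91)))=54050/77 = 701.95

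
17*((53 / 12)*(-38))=-17119/6 = -2853.17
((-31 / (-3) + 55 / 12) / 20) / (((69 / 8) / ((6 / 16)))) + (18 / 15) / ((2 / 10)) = 33299/5520 = 6.03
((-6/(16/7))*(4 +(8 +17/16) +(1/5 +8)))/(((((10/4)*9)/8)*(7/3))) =-1701/200 = -8.50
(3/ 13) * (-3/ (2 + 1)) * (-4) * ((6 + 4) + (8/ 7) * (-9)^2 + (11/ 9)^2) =236020/2457 = 96.06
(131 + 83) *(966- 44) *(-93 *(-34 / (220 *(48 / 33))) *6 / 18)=25995329/40 = 649883.22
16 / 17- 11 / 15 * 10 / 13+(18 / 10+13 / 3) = 7194/1105 = 6.51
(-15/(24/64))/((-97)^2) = -40/9409 = 0.00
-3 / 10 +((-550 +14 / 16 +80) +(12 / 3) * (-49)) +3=-26497/40 = -662.42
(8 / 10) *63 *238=59976/5 = 11995.20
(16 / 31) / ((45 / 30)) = 32/93 = 0.34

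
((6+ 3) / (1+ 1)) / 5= 9/10 = 0.90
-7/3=-2.33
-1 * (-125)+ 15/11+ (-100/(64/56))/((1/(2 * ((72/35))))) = -2570/11 = -233.64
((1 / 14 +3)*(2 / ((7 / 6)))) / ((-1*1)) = -258/49 = -5.27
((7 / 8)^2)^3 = 117649/262144 = 0.45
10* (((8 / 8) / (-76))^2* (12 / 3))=5/722 = 0.01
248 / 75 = 3.31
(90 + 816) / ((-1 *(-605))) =906/605 = 1.50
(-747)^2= 558009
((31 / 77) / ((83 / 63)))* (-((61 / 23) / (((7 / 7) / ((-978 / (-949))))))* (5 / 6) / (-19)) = 13870485/378632969 = 0.04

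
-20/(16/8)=-10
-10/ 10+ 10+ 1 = 10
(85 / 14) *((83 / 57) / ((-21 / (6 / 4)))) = -7055/11172 = -0.63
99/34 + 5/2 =92/17 = 5.41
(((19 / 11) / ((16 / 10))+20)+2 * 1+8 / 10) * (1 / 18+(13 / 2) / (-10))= -1124249/79200 = -14.20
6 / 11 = 0.55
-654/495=-218/165 = -1.32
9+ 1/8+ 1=81/8 = 10.12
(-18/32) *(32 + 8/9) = -37/2 = -18.50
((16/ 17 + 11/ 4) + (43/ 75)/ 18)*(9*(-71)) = -12132977/5100 = -2379.02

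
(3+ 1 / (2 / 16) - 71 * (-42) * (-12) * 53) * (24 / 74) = -22758492/37 = -615094.38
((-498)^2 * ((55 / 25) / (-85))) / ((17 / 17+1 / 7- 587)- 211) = 9548154/1185325 = 8.06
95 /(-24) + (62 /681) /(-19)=-410231/103512 = -3.96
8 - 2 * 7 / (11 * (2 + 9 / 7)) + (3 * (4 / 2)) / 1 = 3444/253 = 13.61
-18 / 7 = -2.57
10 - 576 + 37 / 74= -1131/2 = -565.50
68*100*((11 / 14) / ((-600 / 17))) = -3179/21 = -151.38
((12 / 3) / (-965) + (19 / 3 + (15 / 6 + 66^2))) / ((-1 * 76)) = -25272361/440040 = -57.43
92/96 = 23/24 = 0.96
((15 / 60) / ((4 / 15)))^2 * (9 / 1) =2025/256 = 7.91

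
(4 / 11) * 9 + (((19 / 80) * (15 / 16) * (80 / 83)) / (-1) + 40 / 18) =694217/131472 = 5.28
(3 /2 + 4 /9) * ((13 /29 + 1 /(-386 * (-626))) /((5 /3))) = 7329693/14014888 = 0.52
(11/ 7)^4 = 14641/2401 = 6.10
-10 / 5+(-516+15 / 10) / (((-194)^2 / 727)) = -898627/75272 = -11.94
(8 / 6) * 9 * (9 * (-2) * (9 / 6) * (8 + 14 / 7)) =-3240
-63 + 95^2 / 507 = -22916/507 = -45.20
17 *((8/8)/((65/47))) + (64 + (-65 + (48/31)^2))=855134/62465 = 13.69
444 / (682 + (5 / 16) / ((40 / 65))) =56832/87361 = 0.65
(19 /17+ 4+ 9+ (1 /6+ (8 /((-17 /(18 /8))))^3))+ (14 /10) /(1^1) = 14.50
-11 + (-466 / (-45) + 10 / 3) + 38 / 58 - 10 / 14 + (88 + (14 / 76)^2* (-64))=88.46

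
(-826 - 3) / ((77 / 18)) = -14922/77 = -193.79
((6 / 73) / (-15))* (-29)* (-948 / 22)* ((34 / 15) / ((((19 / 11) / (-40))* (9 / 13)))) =32403904/62415 = 519.17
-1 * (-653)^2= -426409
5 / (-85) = -1/17 = -0.06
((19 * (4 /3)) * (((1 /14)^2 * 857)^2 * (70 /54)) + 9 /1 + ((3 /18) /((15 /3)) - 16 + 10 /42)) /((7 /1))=345124477/3889620 = 88.73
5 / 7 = 0.71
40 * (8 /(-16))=-20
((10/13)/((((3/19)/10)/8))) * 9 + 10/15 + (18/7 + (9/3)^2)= 960941/273 = 3519.93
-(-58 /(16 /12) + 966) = -1845/2 = -922.50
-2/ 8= -1/4 = -0.25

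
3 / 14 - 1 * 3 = -39/14 = -2.79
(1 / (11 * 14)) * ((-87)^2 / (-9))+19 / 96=-38905/7392 = -5.26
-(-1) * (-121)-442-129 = -692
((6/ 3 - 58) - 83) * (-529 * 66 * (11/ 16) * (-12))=-40037629.50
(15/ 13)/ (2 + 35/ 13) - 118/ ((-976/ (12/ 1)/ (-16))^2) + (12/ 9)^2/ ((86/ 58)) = -4495255/1440027 = -3.12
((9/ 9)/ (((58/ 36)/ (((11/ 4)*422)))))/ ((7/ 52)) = 1086228/203 = 5350.88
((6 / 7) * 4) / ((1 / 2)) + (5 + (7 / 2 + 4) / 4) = 769/56 = 13.73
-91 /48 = -1.90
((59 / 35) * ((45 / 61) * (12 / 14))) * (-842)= -2682612/2989 = -897.49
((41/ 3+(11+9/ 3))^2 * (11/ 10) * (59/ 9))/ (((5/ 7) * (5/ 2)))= 3091.03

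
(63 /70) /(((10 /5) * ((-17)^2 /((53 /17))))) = 477/98260 = 0.00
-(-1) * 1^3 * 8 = 8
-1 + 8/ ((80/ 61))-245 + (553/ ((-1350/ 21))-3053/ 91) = -5775008/20475 = -282.05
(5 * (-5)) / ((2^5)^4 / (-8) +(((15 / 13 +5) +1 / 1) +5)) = 325/1703778 = 0.00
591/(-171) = -197/57 = -3.46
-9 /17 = -0.53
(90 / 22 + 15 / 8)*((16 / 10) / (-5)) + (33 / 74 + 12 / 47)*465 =12402447/38258 = 324.18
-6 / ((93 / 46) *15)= -0.20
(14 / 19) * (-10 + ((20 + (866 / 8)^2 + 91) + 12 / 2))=1324407/152 = 8713.20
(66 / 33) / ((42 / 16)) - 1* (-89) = 1885/21 = 89.76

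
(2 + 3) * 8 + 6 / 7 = 40.86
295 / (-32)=-295/32 = -9.22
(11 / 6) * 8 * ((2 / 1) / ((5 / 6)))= 176/5 = 35.20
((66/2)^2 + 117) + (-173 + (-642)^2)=413197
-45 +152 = 107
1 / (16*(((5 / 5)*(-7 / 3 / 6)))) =-9/56 = -0.16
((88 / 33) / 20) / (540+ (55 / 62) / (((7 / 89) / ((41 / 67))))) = 58156/238542225 = 0.00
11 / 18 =0.61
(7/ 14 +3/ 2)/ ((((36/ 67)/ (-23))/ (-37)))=57017/18 = 3167.61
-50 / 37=-1.35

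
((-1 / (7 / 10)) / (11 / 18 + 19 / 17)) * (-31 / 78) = 15810/48139 = 0.33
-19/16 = -1.19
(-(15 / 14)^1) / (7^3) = -15/4802 = 0.00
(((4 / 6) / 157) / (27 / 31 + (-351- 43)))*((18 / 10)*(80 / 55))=-2976/105234745 = 0.00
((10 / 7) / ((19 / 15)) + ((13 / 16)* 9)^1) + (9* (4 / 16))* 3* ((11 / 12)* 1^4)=3891/266 = 14.63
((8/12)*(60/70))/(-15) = -4/105 = -0.04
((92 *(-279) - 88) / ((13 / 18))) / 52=-115902/169 = -685.81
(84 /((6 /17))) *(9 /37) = 2142/37 = 57.89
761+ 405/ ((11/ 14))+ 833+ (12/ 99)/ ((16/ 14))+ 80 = 144511/66 = 2189.56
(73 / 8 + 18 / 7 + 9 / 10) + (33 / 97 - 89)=-2065881/27160 = -76.06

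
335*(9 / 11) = 3015/11 = 274.09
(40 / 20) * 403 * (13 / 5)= 10478/5 = 2095.60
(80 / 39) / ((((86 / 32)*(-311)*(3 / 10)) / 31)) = -396800/1564641 = -0.25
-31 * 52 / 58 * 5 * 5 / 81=-20150/2349 = -8.58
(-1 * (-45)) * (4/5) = 36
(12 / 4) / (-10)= -3/10 = -0.30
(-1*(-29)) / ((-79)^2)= 29/6241 = 0.00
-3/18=-1/6 = -0.17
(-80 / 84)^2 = 400/441 = 0.91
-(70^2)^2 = -24010000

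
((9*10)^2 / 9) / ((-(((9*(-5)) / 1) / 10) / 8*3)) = 1600/3 = 533.33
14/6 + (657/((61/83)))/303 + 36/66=1185136/203313 = 5.83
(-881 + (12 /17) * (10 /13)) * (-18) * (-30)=-105073740/221 = -475446.79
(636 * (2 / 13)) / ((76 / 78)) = 1908/19 = 100.42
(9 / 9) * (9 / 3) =3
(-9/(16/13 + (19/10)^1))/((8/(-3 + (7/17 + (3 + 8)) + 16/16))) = -23400/6919 = -3.38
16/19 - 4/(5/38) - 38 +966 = 85352/95 = 898.44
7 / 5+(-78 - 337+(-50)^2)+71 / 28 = 292451/140 = 2088.94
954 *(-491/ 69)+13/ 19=-2966323/437 = -6787.92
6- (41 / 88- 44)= 4359/88 = 49.53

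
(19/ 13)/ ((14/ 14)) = 1.46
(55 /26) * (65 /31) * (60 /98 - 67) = -894575/3038 = -294.46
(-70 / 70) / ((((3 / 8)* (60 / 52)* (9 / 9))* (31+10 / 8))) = -416/5805 = -0.07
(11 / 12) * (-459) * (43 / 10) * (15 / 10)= -217107/80 = -2713.84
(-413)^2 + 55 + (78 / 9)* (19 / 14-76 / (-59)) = 211431541/1239 = 170646.93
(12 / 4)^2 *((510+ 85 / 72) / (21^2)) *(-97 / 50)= -20.24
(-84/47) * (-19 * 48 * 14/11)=1072512/517 = 2074.49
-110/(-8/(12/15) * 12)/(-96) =-11/1152 = -0.01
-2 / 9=-0.22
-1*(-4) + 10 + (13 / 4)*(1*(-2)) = 15/2 = 7.50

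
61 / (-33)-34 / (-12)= 65/66 = 0.98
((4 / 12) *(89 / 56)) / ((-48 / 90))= -445/448 = -0.99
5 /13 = 0.38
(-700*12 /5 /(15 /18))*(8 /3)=-5376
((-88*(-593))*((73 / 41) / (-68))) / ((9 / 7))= -6666506/6273 = -1062.73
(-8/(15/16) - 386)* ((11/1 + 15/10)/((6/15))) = -73975/6 = -12329.17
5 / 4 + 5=25/4 = 6.25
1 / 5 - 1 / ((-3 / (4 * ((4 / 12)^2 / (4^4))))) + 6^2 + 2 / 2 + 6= 373253/8640 = 43.20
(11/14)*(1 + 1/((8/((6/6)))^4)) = 45067/57344 = 0.79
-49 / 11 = -4.45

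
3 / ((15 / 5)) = 1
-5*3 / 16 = -15/16 = -0.94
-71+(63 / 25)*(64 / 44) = -18517/275 = -67.33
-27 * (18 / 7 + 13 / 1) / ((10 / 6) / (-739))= 6524631/35 = 186418.03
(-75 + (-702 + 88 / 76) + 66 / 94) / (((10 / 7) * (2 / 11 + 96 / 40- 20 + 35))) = -26649700/863531 = -30.86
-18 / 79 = -0.23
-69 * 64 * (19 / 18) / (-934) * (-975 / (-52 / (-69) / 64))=-192979200/467 = -413231.69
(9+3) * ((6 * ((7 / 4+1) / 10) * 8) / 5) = 792/25 = 31.68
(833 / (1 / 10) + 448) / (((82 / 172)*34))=377454/697 = 541.54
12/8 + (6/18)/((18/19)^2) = 1819/972 = 1.87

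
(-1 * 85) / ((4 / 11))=-935/4 = -233.75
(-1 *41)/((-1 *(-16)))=-41/16 = -2.56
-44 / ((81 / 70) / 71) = -218680/81 = -2699.75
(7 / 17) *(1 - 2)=-7/17 = -0.41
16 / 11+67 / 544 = 9441/5984 = 1.58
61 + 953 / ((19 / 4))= 4971/19 = 261.63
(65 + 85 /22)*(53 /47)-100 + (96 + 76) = 154743/1034 = 149.65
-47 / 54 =-0.87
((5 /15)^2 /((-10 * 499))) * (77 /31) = -77/1392210 = 0.00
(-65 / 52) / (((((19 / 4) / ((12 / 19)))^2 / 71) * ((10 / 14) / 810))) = -231880320/130321 = -1779.30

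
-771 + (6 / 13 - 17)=-10238/13 = -787.54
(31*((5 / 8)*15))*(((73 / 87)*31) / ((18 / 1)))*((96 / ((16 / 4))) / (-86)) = -1753825/14964 = -117.20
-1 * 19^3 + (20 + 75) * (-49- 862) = -93404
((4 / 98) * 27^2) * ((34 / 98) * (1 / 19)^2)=24786/866761 = 0.03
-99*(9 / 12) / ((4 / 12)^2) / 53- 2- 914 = -196865/212 = -928.61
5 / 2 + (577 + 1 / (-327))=378991/654 = 579.50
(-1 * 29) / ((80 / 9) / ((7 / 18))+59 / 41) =-8323/6973 = -1.19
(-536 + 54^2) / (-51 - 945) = -595/249 = -2.39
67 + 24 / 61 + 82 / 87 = 362659/5307 = 68.34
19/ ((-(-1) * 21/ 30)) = 190/7 = 27.14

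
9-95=-86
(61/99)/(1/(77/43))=1.10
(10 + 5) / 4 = 15/4 = 3.75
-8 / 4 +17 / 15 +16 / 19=-0.02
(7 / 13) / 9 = 7/117 = 0.06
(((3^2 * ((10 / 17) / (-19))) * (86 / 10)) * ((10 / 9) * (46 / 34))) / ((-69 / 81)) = 23220/5491 = 4.23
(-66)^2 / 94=2178/47 = 46.34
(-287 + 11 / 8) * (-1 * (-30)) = -34275/4 = -8568.75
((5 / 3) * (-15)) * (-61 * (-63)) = -96075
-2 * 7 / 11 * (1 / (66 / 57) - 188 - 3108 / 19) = 446.36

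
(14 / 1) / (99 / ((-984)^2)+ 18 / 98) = 76.18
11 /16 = 0.69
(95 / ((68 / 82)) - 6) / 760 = 3691/25840 = 0.14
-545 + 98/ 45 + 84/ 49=-170449/315 = -541.11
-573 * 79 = -45267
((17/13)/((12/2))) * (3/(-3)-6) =-119/78 = -1.53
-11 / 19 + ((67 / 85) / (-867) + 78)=108404072/1400205 = 77.42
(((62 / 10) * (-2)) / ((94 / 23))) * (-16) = 48.54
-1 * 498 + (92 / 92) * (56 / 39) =-19366/39 = -496.56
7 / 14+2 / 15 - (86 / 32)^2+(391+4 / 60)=492131/1280 = 384.48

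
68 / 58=1.17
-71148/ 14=-5082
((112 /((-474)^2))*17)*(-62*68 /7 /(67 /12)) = -1146752/1254441 = -0.91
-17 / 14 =-1.21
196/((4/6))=294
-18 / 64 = -9/32 = -0.28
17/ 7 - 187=-1292/7 = -184.57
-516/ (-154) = 258/77 = 3.35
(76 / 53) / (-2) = -38/53 = -0.72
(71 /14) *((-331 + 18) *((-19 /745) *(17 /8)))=7178029/83440 = 86.03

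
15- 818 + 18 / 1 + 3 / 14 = -10987/14 = -784.79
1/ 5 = 0.20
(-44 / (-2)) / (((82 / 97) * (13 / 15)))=16005/533 = 30.03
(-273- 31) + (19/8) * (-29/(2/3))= -6517/16 = -407.31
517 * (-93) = -48081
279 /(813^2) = 31/73441 = 0.00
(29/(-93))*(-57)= 551/31 = 17.77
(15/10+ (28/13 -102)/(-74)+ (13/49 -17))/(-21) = 218177/329966 = 0.66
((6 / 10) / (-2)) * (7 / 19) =-21/190 = -0.11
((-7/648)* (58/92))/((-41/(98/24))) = 9947/14665536 = 0.00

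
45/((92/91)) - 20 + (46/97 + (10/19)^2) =81383487/3221564 = 25.26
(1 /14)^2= 1/196 = 0.01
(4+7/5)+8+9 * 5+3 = 307/5 = 61.40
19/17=1.12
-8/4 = -2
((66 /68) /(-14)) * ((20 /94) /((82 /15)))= -2475/917252 = 0.00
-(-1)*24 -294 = -270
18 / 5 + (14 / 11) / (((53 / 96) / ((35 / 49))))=15294/2915 = 5.25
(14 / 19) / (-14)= -1/19 = -0.05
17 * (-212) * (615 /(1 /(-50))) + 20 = 110823020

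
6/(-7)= -6/7 = -0.86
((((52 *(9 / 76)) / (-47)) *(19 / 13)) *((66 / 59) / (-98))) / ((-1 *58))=-297/7880866 = 0.00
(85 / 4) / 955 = 17/764 = 0.02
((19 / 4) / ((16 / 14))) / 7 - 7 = -205/32 = -6.41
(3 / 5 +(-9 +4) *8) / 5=-197/25 = -7.88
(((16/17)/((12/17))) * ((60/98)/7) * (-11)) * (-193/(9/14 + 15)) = 169840/10731 = 15.83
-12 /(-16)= 3/4 = 0.75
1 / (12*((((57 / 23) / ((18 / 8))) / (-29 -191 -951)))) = -26933/304 = -88.60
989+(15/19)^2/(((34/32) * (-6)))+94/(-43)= 260385521/263891 = 986.72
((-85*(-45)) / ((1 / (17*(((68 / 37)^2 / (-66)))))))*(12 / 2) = -300675600/15059 = -19966.51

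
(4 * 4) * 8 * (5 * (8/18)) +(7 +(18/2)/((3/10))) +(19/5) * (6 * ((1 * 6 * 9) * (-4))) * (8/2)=-871999/45 = -19377.76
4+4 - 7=1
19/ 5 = 3.80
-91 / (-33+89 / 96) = 2.84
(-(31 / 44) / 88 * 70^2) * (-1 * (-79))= -3099.20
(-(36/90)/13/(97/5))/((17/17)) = -2/1261 = 0.00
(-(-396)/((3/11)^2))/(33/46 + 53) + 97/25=6362287/61775 = 102.99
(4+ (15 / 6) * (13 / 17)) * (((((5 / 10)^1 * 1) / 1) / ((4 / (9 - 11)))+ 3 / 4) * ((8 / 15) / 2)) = 0.79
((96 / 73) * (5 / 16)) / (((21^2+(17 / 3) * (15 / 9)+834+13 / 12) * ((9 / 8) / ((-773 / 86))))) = -371040/145269781 = 0.00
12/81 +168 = 4540/27 = 168.15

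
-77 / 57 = -1.35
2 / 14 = 1/7 = 0.14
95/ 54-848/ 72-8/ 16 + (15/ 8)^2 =-7.00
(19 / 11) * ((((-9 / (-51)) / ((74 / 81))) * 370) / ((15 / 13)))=20007/187 = 106.99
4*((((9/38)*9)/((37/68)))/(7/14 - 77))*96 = -13824/703 = -19.66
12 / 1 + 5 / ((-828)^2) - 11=685589/685584 = 1.00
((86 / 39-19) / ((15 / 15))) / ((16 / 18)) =-1965/104 = -18.89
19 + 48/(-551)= 10421/551 = 18.91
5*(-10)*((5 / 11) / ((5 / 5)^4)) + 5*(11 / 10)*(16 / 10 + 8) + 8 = 2094/55 = 38.07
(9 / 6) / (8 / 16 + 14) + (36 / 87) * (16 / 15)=79/145 = 0.54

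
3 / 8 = 0.38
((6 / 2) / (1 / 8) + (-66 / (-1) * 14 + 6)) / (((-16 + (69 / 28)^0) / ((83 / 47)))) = -26394/235 = -112.31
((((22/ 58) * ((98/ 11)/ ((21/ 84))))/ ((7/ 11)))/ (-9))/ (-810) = 308/105705 = 0.00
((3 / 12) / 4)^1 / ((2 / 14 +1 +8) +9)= 7/2032 = 0.00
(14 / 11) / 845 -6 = -55756/9295 = -6.00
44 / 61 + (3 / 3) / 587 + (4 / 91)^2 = 214959721/296517767 = 0.72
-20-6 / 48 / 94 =-15041/752 = -20.00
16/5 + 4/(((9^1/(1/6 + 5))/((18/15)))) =268/45 = 5.96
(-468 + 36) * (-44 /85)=19008/85 = 223.62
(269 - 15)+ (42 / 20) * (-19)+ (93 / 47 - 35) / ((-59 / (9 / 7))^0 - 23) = 1114657/5170 = 215.60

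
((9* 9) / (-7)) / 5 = -81/35 = -2.31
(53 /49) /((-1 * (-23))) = 0.05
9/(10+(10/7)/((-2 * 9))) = 567/625 = 0.91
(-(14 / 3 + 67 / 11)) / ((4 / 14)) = -2485/66 = -37.65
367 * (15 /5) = 1101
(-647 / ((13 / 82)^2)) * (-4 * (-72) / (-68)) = 313230816/2873 = 109025.69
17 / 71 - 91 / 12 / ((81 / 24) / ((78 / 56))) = -11081/3834 = -2.89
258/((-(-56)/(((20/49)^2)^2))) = 5160000/40353607 = 0.13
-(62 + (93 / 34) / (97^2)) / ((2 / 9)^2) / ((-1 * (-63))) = -178508385/8957368 = -19.93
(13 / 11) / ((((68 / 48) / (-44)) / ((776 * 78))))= -37769472/17 = -2221733.65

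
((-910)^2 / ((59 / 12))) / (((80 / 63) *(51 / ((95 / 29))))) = 247808925/29087 = 8519.58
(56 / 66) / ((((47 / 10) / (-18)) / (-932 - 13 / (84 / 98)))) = 1591240/517 = 3077.83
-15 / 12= -5/4 = -1.25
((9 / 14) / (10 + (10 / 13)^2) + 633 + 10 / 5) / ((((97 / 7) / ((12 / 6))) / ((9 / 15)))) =47743863/868150 = 54.99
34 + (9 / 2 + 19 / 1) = 115/2 = 57.50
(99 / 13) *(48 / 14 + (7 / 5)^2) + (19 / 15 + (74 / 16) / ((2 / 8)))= 829957/13650 = 60.80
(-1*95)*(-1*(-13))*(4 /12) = -1235/3 = -411.67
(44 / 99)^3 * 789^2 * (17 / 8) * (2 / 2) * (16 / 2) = 75255872/81 = 929084.84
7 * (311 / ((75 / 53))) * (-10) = -230762/15 = -15384.13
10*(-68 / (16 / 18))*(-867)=663255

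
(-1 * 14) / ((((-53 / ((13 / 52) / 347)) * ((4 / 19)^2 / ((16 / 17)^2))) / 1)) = 20216/5314999 = 0.00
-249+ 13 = -236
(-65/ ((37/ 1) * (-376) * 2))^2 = 4225/774174976 = 0.00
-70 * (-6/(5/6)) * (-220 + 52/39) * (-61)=6722688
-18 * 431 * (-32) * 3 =744768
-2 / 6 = -1/3 = -0.33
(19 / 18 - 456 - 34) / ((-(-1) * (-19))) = 8801/342 = 25.73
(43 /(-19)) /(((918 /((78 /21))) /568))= -317512/61047 = -5.20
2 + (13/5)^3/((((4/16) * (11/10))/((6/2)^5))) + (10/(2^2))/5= 8543311/550 = 15533.29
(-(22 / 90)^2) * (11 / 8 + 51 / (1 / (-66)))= 3256957/16200 = 201.05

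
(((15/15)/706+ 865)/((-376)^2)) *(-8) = -610691/12476432 = -0.05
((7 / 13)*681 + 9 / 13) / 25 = 4776/325 = 14.70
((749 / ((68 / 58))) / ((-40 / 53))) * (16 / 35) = -164459/425 = -386.96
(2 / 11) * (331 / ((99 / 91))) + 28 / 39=793310/14157 = 56.04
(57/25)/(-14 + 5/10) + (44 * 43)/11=38662/225 = 171.83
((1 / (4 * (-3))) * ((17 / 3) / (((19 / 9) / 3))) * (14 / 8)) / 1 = -357/304 = -1.17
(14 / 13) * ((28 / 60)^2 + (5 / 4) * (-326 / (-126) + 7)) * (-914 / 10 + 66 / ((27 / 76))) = 1240.17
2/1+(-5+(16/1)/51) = -137/51 = -2.69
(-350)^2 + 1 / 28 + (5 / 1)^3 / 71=243533571/1988 = 122501.80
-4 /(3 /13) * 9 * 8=-1248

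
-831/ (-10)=83.10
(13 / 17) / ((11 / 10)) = 130/187 = 0.70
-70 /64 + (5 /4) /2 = -15/32 = -0.47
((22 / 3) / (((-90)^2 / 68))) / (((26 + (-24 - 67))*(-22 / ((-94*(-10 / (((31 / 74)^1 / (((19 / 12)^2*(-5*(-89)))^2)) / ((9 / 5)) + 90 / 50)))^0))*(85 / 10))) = 2/394875 = 0.00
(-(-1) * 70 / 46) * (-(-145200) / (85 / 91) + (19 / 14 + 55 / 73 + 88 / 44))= 587141195/2482 = 236559.71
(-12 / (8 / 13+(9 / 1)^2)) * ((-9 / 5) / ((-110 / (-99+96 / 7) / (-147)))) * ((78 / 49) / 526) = -0.09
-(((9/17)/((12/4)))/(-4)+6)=-405/68 = -5.96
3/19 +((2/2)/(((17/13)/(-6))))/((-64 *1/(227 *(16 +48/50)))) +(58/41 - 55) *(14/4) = 117352061/1324300 = 88.61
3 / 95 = 0.03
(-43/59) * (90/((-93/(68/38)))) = 43860/34751 = 1.26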